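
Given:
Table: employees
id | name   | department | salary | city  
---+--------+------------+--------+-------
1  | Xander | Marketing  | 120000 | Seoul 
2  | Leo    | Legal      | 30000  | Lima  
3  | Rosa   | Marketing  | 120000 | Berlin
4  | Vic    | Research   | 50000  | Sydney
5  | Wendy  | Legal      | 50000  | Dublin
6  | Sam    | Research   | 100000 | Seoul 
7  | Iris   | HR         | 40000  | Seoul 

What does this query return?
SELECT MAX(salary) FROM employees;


Salaries: 120000, 30000, 120000, 50000, 50000, 100000, 40000
MAX = 120000

120000


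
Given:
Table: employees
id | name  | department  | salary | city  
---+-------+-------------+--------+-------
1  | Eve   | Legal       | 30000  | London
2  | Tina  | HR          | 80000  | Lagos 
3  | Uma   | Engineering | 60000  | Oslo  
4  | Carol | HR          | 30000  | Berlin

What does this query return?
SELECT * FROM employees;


SELECT * returns all 4 rows with all columns

4 rows:
1, Eve, Legal, 30000, London
2, Tina, HR, 80000, Lagos
3, Uma, Engineering, 60000, Oslo
4, Carol, HR, 30000, Berlin


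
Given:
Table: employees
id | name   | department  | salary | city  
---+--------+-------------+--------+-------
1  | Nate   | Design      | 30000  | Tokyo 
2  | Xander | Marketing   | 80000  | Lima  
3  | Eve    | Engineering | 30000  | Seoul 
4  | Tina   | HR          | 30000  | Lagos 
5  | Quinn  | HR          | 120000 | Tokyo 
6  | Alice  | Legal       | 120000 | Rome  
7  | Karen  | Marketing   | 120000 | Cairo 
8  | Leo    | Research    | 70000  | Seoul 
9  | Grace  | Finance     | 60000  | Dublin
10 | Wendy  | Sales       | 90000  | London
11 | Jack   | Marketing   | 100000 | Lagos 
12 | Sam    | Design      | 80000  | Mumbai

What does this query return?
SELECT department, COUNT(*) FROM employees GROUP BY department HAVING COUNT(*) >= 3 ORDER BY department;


Groups with count >= 3:
  Marketing: 3 -> PASS
  Design: 2 -> filtered out
  Engineering: 1 -> filtered out
  Finance: 1 -> filtered out
  HR: 2 -> filtered out
  Legal: 1 -> filtered out
  Research: 1 -> filtered out
  Sales: 1 -> filtered out


1 groups:
Marketing, 3


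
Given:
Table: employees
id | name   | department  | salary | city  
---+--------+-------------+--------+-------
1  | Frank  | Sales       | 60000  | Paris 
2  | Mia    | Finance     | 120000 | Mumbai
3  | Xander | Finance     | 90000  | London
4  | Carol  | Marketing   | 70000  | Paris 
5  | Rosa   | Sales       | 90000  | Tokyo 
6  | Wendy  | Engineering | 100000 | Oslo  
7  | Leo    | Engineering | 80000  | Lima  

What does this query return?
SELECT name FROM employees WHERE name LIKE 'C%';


LIKE 'C%' matches names starting with 'C'
Matching: 1

1 rows:
Carol


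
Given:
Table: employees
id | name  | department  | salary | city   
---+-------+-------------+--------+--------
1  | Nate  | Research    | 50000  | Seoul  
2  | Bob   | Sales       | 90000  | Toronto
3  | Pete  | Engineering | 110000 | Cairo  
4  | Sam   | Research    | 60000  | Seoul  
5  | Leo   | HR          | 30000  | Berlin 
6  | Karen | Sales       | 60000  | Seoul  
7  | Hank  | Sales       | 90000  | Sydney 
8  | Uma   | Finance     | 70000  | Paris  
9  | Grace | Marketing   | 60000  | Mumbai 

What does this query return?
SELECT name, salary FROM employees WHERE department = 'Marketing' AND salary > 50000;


Filtering: department = 'Marketing' AND salary > 50000
Matching: 1 rows

1 rows:
Grace, 60000


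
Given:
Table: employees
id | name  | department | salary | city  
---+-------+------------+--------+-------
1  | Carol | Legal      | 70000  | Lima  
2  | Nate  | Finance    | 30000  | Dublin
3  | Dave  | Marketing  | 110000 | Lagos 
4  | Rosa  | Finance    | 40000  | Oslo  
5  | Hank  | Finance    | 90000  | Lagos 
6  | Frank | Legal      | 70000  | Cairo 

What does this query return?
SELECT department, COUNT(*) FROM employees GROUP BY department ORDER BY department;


Assigning each row to its department group:
  Carol -> Legal
  Nate -> Finance
  Dave -> Marketing
  Rosa -> Finance
  Hank -> Finance
  Frank -> Legal


3 groups:
Finance, 3
Legal, 2
Marketing, 1


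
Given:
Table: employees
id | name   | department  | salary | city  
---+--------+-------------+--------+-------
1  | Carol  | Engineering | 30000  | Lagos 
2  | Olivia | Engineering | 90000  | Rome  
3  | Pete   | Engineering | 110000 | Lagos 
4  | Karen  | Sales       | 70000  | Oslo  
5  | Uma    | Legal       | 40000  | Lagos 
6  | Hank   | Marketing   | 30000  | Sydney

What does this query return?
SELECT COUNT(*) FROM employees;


COUNT(*) counts all rows

6


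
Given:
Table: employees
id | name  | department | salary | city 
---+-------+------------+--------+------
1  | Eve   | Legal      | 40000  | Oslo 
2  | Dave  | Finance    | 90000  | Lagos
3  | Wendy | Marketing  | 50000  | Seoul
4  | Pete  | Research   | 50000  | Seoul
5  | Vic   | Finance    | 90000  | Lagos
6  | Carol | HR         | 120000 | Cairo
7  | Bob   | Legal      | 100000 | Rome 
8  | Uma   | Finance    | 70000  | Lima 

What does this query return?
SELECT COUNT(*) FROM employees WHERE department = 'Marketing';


Counting rows where department = 'Marketing'
  Wendy -> MATCH


1


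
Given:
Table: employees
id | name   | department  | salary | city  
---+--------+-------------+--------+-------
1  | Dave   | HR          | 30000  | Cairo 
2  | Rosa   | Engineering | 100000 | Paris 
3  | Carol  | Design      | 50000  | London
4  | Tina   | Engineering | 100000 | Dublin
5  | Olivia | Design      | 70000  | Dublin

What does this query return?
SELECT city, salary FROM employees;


Projecting columns: city, salary

5 rows:
Cairo, 30000
Paris, 100000
London, 50000
Dublin, 100000
Dublin, 70000


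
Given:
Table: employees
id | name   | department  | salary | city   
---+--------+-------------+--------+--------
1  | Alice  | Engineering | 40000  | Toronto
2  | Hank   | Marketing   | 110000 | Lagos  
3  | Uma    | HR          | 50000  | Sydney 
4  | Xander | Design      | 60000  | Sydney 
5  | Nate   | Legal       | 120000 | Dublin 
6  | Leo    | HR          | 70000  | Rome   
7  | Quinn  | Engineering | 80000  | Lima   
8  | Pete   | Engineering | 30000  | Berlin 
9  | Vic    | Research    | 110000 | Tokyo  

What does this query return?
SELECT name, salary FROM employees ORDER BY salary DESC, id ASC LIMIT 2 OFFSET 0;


Sort by salary DESC (id ASC tiebreak), then skip 0 and take 2
Rows 1 through 2

2 rows:
Nate, 120000
Hank, 110000


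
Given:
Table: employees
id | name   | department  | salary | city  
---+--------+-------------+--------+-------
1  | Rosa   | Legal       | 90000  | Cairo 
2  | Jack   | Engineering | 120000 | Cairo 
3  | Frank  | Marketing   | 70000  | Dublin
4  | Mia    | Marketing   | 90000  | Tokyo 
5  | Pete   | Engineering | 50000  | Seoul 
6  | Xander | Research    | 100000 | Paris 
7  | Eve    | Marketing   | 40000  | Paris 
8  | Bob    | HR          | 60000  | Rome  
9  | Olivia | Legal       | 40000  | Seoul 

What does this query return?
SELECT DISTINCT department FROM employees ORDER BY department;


All 'department' values (row order): Legal, Engineering, Marketing, Marketing, Engineering, Research, Marketing, HR, Legal
Removing duplicates leaves 5 unique value(s).

5 values:
Engineering
HR
Legal
Marketing
Research


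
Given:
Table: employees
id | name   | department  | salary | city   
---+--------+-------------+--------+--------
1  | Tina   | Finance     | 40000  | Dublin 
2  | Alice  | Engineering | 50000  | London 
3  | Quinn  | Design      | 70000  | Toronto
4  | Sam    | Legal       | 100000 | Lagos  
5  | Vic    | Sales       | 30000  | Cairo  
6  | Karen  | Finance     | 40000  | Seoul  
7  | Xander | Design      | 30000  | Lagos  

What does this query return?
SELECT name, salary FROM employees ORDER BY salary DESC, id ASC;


Sorting by salary DESC, then id ASC for ties

7 rows:
Sam, 100000
Quinn, 70000
Alice, 50000
Tina, 40000
Karen, 40000
Vic, 30000
Xander, 30000


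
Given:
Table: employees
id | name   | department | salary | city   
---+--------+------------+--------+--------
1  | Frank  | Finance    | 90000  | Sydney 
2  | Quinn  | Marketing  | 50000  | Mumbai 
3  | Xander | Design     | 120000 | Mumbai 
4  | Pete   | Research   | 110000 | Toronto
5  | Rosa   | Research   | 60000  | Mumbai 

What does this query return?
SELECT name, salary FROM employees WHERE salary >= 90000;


Filtering: salary >= 90000
Matching: 3 rows

3 rows:
Frank, 90000
Xander, 120000
Pete, 110000


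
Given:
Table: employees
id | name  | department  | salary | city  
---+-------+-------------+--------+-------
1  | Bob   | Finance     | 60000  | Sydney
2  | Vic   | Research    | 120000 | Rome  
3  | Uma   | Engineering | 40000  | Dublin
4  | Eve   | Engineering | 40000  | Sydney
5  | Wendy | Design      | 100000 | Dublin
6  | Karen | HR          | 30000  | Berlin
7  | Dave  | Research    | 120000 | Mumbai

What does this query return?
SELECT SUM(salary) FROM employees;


SUM(salary) = 60000 + 120000 + 40000 + 40000 + 100000 + 30000 + 120000 = 510000

510000


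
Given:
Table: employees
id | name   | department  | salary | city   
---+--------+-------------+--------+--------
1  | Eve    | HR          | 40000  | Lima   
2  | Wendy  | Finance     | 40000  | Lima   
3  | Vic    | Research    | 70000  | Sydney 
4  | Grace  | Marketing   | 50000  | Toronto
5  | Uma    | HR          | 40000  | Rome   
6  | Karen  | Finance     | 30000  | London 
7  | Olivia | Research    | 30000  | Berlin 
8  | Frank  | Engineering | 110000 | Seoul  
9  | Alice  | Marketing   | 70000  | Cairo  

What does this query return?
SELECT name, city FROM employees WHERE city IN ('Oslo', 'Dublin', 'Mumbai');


Filtering: city IN ('Oslo', 'Dublin', 'Mumbai')
Matching: 0 rows

Empty result set (0 rows)


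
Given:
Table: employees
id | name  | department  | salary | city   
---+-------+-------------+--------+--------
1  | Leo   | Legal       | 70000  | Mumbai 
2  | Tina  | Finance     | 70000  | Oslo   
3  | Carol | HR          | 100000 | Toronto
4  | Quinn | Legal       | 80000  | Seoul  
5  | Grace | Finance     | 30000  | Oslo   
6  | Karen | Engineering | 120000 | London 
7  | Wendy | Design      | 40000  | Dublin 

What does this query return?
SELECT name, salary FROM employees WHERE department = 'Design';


Filtering: department = 'Design'
Matching rows: 1

1 rows:
Wendy, 40000


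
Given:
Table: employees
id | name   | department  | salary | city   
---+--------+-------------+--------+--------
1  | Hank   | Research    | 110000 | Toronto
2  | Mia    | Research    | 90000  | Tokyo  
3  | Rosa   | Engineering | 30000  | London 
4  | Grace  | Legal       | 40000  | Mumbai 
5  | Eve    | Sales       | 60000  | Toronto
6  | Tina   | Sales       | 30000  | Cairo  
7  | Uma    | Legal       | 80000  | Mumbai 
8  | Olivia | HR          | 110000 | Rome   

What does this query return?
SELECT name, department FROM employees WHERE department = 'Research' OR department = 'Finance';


Filtering: department = 'Research' OR 'Finance'
Matching: 2 rows

2 rows:
Hank, Research
Mia, Research


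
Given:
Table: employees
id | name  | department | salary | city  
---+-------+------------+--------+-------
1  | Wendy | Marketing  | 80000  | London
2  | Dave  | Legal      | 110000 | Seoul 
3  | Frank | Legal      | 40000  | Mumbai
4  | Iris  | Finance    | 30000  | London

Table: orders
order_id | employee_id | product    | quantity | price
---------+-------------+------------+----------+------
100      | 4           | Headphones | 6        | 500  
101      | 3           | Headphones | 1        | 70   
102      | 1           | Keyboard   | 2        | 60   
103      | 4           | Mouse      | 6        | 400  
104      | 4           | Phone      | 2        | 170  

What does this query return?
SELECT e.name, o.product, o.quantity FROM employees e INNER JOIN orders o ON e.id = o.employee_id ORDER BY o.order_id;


Joining employees.id = orders.employee_id:
  employee Iris (id=4) -> order Headphones
  employee Frank (id=3) -> order Headphones
  employee Wendy (id=1) -> order Keyboard
  employee Iris (id=4) -> order Mouse
  employee Iris (id=4) -> order Phone


5 rows:
Iris, Headphones, 6
Frank, Headphones, 1
Wendy, Keyboard, 2
Iris, Mouse, 6
Iris, Phone, 2


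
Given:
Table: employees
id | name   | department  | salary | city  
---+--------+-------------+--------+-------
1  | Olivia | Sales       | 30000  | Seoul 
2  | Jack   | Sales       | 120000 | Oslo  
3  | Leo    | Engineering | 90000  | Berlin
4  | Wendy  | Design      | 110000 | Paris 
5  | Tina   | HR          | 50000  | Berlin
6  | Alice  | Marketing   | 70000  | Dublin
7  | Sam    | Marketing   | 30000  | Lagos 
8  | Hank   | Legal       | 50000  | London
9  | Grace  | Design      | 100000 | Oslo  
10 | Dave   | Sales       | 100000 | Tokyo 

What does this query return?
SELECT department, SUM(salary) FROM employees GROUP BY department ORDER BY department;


Summing salary within each department:
  Design: 110000 + 100000 = 210000
  Engineering: 90000 = 90000
  HR: 50000 = 50000
  Legal: 50000 = 50000
  Marketing: 70000 + 30000 = 100000
  Sales: 30000 + 120000 + 100000 = 250000


6 groups:
Design, 210000
Engineering, 90000
HR, 50000
Legal, 50000
Marketing, 100000
Sales, 250000


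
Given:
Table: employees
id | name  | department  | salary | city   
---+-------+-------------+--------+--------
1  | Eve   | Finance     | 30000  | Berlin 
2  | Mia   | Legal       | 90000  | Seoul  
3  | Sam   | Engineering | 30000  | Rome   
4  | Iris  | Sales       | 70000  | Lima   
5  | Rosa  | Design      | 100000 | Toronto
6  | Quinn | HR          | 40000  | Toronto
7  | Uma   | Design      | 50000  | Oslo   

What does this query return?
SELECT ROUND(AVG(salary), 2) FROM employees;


SUM(salary) = 410000
COUNT = 7
ROUND(AVG, 2) = ROUND(410000 / 7, 2) = 58571.43

58571.43


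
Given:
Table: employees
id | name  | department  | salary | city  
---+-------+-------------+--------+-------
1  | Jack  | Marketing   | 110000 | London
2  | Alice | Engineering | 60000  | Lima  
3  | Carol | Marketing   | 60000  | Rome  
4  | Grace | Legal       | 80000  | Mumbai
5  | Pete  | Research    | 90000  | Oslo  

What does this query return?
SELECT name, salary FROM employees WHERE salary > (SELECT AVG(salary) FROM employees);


Subquery: AVG(salary) = 80000.0
Filtering: salary > 80000.0
  Jack (110000) -> MATCH
  Pete (90000) -> MATCH


2 rows:
Jack, 110000
Pete, 90000


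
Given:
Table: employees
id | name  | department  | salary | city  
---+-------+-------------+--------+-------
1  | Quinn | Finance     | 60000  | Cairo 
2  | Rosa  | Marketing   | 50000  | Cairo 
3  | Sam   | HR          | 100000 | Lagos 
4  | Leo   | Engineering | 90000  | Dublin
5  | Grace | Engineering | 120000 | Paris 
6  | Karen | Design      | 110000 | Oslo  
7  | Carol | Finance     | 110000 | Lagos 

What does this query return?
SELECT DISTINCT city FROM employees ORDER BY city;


All 'city' values (row order): Cairo, Cairo, Lagos, Dublin, Paris, Oslo, Lagos
Removing duplicates leaves 5 unique value(s).

5 values:
Cairo
Dublin
Lagos
Oslo
Paris


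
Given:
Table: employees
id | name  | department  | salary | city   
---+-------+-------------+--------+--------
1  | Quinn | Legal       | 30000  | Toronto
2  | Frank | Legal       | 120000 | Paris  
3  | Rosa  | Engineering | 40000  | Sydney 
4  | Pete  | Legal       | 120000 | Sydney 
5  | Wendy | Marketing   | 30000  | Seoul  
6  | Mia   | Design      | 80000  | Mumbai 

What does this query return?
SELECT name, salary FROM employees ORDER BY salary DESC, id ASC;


Sorting by salary DESC, then id ASC for ties

6 rows:
Frank, 120000
Pete, 120000
Mia, 80000
Rosa, 40000
Quinn, 30000
Wendy, 30000


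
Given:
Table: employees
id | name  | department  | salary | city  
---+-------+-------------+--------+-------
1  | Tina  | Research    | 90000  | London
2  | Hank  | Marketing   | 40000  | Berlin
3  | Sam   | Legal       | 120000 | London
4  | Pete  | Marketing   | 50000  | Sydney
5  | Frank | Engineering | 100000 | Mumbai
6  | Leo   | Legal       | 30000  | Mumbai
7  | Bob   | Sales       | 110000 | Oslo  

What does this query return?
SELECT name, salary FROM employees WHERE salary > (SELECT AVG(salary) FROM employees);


Subquery: AVG(salary) = 77142.86
Filtering: salary > 77142.86
  Tina (90000) -> MATCH
  Sam (120000) -> MATCH
  Frank (100000) -> MATCH
  Bob (110000) -> MATCH


4 rows:
Tina, 90000
Sam, 120000
Frank, 100000
Bob, 110000


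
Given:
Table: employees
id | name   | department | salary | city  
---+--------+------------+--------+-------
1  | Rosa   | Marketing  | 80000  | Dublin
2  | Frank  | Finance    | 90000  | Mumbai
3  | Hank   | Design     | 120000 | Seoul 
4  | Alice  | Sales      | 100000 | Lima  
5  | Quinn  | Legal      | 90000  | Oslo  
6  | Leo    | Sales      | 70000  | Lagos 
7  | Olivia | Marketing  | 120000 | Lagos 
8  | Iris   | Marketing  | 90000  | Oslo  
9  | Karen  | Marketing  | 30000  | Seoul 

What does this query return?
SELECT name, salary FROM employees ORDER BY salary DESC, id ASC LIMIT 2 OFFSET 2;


Sort by salary DESC (id ASC tiebreak), then skip 2 and take 2
Rows 3 through 4

2 rows:
Alice, 100000
Frank, 90000


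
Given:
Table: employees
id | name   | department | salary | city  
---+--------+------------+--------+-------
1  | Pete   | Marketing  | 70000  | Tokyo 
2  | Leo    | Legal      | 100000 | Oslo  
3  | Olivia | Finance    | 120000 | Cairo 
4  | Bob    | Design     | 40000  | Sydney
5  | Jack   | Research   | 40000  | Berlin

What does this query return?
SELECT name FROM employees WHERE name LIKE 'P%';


LIKE 'P%' matches names starting with 'P'
Matching: 1

1 rows:
Pete


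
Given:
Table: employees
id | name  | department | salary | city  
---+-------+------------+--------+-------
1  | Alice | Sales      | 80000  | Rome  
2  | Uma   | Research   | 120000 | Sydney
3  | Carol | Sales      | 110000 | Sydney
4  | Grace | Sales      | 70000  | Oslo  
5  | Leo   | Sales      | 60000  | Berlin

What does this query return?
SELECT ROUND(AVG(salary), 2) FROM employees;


SUM(salary) = 440000
COUNT = 5
ROUND(AVG, 2) = ROUND(440000 / 5, 2) = 88000.0

88000.0


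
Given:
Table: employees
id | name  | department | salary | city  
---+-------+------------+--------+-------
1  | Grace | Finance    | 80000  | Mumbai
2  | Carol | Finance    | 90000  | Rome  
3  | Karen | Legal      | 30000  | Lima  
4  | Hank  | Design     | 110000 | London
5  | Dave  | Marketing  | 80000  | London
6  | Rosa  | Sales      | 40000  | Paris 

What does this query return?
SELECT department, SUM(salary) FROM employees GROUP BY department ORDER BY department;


Summing salary within each department:
  Design: 110000 = 110000
  Finance: 80000 + 90000 = 170000
  Legal: 30000 = 30000
  Marketing: 80000 = 80000
  Sales: 40000 = 40000


5 groups:
Design, 110000
Finance, 170000
Legal, 30000
Marketing, 80000
Sales, 40000


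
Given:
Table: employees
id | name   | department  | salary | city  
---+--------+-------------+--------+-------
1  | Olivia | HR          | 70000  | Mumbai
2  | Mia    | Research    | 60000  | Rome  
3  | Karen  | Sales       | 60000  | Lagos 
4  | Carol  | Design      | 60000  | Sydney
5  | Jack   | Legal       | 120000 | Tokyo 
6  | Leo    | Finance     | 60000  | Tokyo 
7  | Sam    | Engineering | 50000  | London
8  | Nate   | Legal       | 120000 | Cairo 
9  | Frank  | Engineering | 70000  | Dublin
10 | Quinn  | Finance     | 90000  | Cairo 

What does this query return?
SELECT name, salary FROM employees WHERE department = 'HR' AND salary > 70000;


Filtering: department = 'HR' AND salary > 70000
Matching: 0 rows

Empty result set (0 rows)


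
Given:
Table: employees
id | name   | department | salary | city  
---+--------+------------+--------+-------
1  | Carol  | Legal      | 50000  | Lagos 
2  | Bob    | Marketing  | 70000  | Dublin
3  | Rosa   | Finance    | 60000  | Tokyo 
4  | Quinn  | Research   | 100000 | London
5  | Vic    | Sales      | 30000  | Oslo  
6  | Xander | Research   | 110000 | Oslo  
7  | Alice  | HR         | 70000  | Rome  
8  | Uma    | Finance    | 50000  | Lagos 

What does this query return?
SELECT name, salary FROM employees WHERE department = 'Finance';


Filtering: department = 'Finance'
Matching rows: 2

2 rows:
Rosa, 60000
Uma, 50000


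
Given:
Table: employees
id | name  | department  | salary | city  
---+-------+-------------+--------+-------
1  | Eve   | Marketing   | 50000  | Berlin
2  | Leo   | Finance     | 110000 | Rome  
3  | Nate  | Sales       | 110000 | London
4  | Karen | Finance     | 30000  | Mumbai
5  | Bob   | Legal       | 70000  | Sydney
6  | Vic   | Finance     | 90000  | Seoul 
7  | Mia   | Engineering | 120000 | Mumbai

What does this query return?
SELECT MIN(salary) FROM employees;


Salaries: 50000, 110000, 110000, 30000, 70000, 90000, 120000
MIN = 30000

30000


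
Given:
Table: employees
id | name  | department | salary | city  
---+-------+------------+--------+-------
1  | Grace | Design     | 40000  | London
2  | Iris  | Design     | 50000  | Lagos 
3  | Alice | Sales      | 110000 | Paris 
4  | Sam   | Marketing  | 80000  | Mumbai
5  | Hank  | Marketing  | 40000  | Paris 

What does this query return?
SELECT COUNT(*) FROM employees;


COUNT(*) counts all rows

5


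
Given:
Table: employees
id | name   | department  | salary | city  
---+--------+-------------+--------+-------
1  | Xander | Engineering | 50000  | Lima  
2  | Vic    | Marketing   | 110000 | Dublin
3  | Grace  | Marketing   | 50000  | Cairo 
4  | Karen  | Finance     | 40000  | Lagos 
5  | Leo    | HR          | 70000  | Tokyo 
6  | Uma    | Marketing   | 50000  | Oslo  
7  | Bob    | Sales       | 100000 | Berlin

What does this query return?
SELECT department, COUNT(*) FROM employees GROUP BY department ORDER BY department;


Assigning each row to its department group:
  Xander -> Engineering
  Vic -> Marketing
  Grace -> Marketing
  Karen -> Finance
  Leo -> HR
  Uma -> Marketing
  Bob -> Sales


5 groups:
Engineering, 1
Finance, 1
HR, 1
Marketing, 3
Sales, 1


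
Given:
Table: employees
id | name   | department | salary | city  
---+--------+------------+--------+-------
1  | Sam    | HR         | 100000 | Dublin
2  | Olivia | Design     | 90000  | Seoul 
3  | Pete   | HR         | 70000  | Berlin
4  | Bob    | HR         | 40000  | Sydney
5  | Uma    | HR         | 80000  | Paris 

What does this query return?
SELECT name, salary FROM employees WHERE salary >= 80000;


Filtering: salary >= 80000
Matching: 3 rows

3 rows:
Sam, 100000
Olivia, 90000
Uma, 80000


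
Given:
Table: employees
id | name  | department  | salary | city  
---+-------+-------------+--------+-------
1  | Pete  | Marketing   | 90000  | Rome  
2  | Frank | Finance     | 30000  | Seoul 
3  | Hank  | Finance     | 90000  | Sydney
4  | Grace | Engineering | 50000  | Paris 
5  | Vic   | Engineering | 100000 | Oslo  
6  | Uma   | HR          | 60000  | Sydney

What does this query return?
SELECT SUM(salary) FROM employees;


SUM(salary) = 90000 + 30000 + 90000 + 50000 + 100000 + 60000 = 420000

420000


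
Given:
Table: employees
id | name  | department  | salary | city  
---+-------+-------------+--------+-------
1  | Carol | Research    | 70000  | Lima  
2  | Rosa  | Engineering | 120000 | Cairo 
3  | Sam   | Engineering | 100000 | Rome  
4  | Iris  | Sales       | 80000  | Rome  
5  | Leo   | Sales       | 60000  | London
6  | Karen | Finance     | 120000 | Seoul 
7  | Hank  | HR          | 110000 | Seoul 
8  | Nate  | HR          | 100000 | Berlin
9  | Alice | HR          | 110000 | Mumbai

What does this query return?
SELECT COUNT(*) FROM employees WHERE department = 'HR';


Counting rows where department = 'HR'
  Hank -> MATCH
  Nate -> MATCH
  Alice -> MATCH


3


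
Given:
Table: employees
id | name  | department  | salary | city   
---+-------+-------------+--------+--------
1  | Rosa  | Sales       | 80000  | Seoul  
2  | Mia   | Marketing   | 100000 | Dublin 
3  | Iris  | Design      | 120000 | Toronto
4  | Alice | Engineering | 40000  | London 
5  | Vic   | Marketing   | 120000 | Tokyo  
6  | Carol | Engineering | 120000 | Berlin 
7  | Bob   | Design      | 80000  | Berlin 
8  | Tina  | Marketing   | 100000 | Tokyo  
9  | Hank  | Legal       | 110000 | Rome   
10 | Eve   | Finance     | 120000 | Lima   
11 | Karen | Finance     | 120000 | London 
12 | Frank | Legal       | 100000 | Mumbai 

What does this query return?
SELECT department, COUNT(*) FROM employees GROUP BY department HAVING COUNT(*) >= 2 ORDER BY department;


Groups with count >= 2:
  Design: 2 -> PASS
  Engineering: 2 -> PASS
  Finance: 2 -> PASS
  Legal: 2 -> PASS
  Marketing: 3 -> PASS
  Sales: 1 -> filtered out


5 groups:
Design, 2
Engineering, 2
Finance, 2
Legal, 2
Marketing, 3


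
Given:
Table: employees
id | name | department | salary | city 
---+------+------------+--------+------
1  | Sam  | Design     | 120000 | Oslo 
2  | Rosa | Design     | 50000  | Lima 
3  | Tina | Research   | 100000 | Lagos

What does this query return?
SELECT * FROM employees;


SELECT * returns all 3 rows with all columns

3 rows:
1, Sam, Design, 120000, Oslo
2, Rosa, Design, 50000, Lima
3, Tina, Research, 100000, Lagos


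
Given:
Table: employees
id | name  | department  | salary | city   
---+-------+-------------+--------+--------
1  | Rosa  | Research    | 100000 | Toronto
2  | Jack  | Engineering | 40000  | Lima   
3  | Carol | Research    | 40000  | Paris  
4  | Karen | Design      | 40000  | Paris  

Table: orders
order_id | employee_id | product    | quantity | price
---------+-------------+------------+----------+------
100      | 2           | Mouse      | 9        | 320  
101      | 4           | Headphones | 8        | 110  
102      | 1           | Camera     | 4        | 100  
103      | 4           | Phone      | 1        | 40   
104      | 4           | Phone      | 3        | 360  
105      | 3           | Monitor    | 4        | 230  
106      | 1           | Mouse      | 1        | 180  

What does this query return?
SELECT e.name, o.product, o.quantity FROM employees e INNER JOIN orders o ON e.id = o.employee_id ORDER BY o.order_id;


Joining employees.id = orders.employee_id:
  employee Jack (id=2) -> order Mouse
  employee Karen (id=4) -> order Headphones
  employee Rosa (id=1) -> order Camera
  employee Karen (id=4) -> order Phone
  employee Karen (id=4) -> order Phone
  employee Carol (id=3) -> order Monitor
  employee Rosa (id=1) -> order Mouse


7 rows:
Jack, Mouse, 9
Karen, Headphones, 8
Rosa, Camera, 4
Karen, Phone, 1
Karen, Phone, 3
Carol, Monitor, 4
Rosa, Mouse, 1


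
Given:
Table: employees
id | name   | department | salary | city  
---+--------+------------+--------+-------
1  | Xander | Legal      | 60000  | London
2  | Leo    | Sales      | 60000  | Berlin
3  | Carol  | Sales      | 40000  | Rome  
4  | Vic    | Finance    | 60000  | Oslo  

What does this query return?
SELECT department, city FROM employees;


Projecting columns: department, city

4 rows:
Legal, London
Sales, Berlin
Sales, Rome
Finance, Oslo


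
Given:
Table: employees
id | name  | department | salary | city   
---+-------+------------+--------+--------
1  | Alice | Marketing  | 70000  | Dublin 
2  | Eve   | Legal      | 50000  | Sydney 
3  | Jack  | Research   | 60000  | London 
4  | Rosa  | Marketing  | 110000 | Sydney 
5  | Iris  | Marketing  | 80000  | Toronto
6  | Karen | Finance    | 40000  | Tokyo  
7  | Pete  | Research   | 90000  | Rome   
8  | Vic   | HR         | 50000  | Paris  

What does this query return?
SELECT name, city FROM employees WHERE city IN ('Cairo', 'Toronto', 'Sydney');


Filtering: city IN ('Cairo', 'Toronto', 'Sydney')
Matching: 3 rows

3 rows:
Eve, Sydney
Rosa, Sydney
Iris, Toronto


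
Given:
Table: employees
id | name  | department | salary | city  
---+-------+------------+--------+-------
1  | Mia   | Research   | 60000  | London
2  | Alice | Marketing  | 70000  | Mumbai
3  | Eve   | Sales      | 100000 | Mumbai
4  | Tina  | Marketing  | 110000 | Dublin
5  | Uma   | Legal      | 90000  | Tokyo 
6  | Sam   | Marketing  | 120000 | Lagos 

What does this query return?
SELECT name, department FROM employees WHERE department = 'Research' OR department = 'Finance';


Filtering: department = 'Research' OR 'Finance'
Matching: 1 rows

1 rows:
Mia, Research


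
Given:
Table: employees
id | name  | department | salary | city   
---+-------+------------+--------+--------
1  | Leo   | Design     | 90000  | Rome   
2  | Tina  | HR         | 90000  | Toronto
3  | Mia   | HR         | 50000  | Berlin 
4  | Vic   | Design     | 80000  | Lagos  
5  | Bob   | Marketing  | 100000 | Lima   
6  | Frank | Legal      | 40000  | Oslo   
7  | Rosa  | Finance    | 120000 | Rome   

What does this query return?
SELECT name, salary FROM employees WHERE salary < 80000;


Filtering: salary < 80000
Matching: 2 rows

2 rows:
Mia, 50000
Frank, 40000


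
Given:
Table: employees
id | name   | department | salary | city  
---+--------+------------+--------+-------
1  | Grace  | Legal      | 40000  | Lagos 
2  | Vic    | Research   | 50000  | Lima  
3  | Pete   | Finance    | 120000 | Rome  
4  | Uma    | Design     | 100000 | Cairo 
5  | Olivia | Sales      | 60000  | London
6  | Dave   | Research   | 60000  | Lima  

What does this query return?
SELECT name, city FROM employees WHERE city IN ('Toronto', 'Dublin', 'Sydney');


Filtering: city IN ('Toronto', 'Dublin', 'Sydney')
Matching: 0 rows

Empty result set (0 rows)


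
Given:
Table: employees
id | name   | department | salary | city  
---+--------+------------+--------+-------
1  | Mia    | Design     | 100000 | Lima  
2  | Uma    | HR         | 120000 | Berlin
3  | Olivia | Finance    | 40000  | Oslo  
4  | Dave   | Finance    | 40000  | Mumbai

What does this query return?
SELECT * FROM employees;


SELECT * returns all 4 rows with all columns

4 rows:
1, Mia, Design, 100000, Lima
2, Uma, HR, 120000, Berlin
3, Olivia, Finance, 40000, Oslo
4, Dave, Finance, 40000, Mumbai


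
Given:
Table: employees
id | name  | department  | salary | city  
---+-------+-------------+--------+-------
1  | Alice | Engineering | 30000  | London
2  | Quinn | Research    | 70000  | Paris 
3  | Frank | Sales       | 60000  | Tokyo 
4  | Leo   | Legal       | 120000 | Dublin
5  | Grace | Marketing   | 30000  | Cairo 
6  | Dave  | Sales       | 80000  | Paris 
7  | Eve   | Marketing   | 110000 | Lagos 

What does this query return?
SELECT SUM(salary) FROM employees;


SUM(salary) = 30000 + 70000 + 60000 + 120000 + 30000 + 80000 + 110000 = 500000

500000


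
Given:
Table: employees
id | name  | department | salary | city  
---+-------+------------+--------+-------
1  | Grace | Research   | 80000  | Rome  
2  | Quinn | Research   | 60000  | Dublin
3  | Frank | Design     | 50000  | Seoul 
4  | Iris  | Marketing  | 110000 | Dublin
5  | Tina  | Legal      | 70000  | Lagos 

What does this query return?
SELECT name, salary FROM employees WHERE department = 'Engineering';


Filtering: department = 'Engineering'
Matching rows: 0

Empty result set (0 rows)


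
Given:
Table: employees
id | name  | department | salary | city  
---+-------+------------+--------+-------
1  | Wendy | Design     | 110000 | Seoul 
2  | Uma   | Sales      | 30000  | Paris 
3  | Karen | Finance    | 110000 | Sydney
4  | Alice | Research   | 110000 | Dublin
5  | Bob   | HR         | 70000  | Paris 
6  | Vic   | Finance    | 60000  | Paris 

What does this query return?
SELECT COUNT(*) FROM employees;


COUNT(*) counts all rows

6


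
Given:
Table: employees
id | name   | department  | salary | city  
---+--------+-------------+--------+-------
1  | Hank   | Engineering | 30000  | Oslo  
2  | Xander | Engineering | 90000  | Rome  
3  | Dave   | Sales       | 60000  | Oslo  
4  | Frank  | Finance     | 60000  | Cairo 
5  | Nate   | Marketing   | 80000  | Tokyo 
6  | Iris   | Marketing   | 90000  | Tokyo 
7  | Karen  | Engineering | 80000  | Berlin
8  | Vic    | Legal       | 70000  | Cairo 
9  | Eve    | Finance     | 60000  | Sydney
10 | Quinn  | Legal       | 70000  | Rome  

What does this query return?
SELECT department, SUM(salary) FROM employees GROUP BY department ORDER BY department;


Summing salary within each department:
  Engineering: 30000 + 90000 + 80000 = 200000
  Finance: 60000 + 60000 = 120000
  Legal: 70000 + 70000 = 140000
  Marketing: 80000 + 90000 = 170000
  Sales: 60000 = 60000


5 groups:
Engineering, 200000
Finance, 120000
Legal, 140000
Marketing, 170000
Sales, 60000


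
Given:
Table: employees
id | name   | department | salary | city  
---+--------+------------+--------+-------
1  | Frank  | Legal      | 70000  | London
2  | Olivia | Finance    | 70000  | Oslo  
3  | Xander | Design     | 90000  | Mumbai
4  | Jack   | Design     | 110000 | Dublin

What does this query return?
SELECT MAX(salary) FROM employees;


Salaries: 70000, 70000, 90000, 110000
MAX = 110000

110000


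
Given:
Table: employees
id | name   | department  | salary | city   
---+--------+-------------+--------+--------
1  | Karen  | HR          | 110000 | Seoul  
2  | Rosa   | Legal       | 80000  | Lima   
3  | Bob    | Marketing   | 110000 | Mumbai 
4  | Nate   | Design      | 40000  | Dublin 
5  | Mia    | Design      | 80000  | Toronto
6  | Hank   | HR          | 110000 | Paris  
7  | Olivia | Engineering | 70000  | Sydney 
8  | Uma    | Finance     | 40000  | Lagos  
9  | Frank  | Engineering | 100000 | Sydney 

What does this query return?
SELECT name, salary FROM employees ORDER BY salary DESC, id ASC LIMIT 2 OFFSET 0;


Sort by salary DESC (id ASC tiebreak), then skip 0 and take 2
Rows 1 through 2

2 rows:
Karen, 110000
Bob, 110000


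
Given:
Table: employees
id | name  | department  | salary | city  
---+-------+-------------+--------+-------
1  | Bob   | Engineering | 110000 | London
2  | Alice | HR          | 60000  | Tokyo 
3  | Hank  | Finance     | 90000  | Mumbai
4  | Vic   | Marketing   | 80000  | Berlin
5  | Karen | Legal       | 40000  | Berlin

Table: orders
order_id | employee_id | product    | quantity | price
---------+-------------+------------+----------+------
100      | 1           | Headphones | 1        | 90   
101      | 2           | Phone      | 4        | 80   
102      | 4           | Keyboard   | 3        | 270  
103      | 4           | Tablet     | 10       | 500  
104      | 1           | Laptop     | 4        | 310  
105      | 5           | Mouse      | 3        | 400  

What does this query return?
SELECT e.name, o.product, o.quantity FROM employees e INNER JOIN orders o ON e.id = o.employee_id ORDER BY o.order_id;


Joining employees.id = orders.employee_id:
  employee Bob (id=1) -> order Headphones
  employee Alice (id=2) -> order Phone
  employee Vic (id=4) -> order Keyboard
  employee Vic (id=4) -> order Tablet
  employee Bob (id=1) -> order Laptop
  employee Karen (id=5) -> order Mouse


6 rows:
Bob, Headphones, 1
Alice, Phone, 4
Vic, Keyboard, 3
Vic, Tablet, 10
Bob, Laptop, 4
Karen, Mouse, 3


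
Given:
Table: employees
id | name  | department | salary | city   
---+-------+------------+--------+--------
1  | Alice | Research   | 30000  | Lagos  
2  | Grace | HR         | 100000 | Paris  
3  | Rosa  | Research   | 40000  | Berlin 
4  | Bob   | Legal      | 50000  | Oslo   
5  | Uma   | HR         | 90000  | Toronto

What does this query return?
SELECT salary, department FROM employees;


Projecting columns: salary, department

5 rows:
30000, Research
100000, HR
40000, Research
50000, Legal
90000, HR


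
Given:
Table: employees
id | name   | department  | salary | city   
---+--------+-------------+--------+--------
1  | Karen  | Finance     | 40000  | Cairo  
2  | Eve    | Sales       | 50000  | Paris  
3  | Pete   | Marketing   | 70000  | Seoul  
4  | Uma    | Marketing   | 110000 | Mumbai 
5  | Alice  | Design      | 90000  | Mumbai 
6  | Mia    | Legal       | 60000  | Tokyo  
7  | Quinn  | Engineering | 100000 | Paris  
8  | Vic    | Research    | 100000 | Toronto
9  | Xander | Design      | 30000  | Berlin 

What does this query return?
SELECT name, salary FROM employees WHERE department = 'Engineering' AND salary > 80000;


Filtering: department = 'Engineering' AND salary > 80000
Matching: 1 rows

1 rows:
Quinn, 100000


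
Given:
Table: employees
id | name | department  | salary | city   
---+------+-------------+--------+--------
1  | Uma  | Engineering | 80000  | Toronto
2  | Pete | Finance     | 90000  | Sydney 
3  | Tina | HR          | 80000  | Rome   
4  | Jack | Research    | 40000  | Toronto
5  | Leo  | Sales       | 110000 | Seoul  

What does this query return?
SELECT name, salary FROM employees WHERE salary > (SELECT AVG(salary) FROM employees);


Subquery: AVG(salary) = 80000.0
Filtering: salary > 80000.0
  Pete (90000) -> MATCH
  Leo (110000) -> MATCH


2 rows:
Pete, 90000
Leo, 110000


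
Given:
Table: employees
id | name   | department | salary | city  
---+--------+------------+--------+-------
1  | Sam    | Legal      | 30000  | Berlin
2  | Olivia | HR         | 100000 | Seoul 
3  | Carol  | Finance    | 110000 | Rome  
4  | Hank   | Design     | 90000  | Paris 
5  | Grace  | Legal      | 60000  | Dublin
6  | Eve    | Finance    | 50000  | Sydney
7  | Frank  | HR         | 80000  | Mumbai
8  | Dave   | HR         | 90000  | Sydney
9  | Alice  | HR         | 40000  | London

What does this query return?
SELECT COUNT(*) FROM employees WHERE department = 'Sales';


Counting rows where department = 'Sales'


0


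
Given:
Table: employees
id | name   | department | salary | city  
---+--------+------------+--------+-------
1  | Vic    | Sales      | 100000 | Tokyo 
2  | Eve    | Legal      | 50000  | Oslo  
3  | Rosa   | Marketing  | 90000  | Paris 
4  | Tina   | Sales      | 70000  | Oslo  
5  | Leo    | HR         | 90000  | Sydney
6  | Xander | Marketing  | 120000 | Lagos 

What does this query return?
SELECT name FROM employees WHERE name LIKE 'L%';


LIKE 'L%' matches names starting with 'L'
Matching: 1

1 rows:
Leo


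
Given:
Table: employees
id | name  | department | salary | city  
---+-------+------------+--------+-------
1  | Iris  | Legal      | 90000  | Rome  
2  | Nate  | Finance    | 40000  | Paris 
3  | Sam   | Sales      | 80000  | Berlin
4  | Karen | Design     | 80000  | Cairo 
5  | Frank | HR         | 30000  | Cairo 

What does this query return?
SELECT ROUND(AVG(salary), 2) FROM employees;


SUM(salary) = 320000
COUNT = 5
ROUND(AVG, 2) = ROUND(320000 / 5, 2) = 64000.0

64000.0


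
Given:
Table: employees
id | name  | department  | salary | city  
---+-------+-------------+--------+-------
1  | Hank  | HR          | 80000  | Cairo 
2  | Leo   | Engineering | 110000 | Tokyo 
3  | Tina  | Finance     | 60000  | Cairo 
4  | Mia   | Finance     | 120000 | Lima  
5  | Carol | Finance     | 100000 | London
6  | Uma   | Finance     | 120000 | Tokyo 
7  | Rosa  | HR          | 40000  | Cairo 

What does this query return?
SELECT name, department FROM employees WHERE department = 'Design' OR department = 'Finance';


Filtering: department = 'Design' OR 'Finance'
Matching: 4 rows

4 rows:
Tina, Finance
Mia, Finance
Carol, Finance
Uma, Finance


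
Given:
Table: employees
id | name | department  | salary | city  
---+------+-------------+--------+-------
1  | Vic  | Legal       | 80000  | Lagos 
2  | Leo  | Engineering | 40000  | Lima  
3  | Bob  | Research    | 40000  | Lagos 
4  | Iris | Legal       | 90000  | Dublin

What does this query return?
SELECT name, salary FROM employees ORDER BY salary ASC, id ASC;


Sorting by salary ASC, then id ASC for ties

4 rows:
Leo, 40000
Bob, 40000
Vic, 80000
Iris, 90000


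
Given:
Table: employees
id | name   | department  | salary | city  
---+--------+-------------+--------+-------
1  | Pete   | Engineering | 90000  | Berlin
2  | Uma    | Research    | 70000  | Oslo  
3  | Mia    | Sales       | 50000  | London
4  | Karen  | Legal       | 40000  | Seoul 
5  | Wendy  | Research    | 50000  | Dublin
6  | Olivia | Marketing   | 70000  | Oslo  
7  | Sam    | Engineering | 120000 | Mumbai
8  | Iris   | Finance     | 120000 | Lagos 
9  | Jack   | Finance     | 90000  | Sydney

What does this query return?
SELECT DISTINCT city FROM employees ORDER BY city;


All 'city' values (row order): Berlin, Oslo, London, Seoul, Dublin, Oslo, Mumbai, Lagos, Sydney
Removing duplicates leaves 8 unique value(s).

8 values:
Berlin
Dublin
Lagos
London
Mumbai
Oslo
Seoul
Sydney
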